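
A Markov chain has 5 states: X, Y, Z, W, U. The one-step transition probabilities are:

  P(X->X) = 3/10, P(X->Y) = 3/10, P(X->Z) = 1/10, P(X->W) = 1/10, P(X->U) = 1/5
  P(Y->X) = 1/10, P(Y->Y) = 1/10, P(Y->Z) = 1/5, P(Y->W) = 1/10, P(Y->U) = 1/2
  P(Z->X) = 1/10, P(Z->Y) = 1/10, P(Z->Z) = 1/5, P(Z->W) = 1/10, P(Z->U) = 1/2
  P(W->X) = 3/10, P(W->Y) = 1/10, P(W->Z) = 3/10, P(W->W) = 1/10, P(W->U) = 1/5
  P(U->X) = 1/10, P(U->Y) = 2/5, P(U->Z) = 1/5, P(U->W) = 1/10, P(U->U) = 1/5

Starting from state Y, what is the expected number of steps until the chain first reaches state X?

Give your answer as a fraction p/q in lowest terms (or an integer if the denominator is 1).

Let h_i = expected steps to first reach X from state i.
Boundary: h_X = 0.
First-step equations for the other states:
  h_Y = 1 + 1/10*h_X + 1/10*h_Y + 1/5*h_Z + 1/10*h_W + 1/2*h_U
  h_Z = 1 + 1/10*h_X + 1/10*h_Y + 1/5*h_Z + 1/10*h_W + 1/2*h_U
  h_W = 1 + 3/10*h_X + 1/10*h_Y + 3/10*h_Z + 1/10*h_W + 1/5*h_U
  h_U = 1 + 1/10*h_X + 2/5*h_Y + 1/5*h_Z + 1/10*h_W + 1/5*h_U

Substituting h_X = 0 and rearranging gives the linear system (I - Q) h = 1:
  [9/10, -1/5, -1/10, -1/2] . (h_Y, h_Z, h_W, h_U) = 1
  [-1/10, 4/5, -1/10, -1/2] . (h_Y, h_Z, h_W, h_U) = 1
  [-1/10, -3/10, 9/10, -1/5] . (h_Y, h_Z, h_W, h_U) = 1
  [-2/5, -1/5, -1/10, 4/5] . (h_Y, h_Z, h_W, h_U) = 1

Solving yields:
  h_Y = 25/3
  h_Z = 25/3
  h_W = 20/3
  h_U = 25/3

Starting state is Y, so the expected hitting time is h_Y = 25/3.

Answer: 25/3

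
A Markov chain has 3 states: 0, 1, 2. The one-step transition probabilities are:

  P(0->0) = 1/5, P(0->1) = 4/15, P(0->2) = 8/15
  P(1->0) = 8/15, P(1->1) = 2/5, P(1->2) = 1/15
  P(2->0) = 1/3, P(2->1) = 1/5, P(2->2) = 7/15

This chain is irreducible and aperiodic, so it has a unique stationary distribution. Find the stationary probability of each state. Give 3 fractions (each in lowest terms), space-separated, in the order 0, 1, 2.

The stationary distribution satisfies pi = pi * P, i.e.:
  pi_0 = 1/5*pi_0 + 8/15*pi_1 + 1/3*pi_2
  pi_1 = 4/15*pi_0 + 2/5*pi_1 + 1/5*pi_2
  pi_2 = 8/15*pi_0 + 1/15*pi_1 + 7/15*pi_2
with normalization: pi_0 + pi_1 + pi_2 = 1.

Using the first 2 balance equations plus normalization, the linear system A*pi = b is:
  [-4/5, 8/15, 1/3] . pi = 0
  [4/15, -3/5, 1/5] . pi = 0
  [1, 1, 1] . pi = 1

Solving yields:
  pi_0 = 23/67
  pi_1 = 56/201
  pi_2 = 76/201

Verification (pi * P):
  23/67*1/5 + 56/201*8/15 + 76/201*1/3 = 23/67 = pi_0  (ok)
  23/67*4/15 + 56/201*2/5 + 76/201*1/5 = 56/201 = pi_1  (ok)
  23/67*8/15 + 56/201*1/15 + 76/201*7/15 = 76/201 = pi_2  (ok)

Answer: 23/67 56/201 76/201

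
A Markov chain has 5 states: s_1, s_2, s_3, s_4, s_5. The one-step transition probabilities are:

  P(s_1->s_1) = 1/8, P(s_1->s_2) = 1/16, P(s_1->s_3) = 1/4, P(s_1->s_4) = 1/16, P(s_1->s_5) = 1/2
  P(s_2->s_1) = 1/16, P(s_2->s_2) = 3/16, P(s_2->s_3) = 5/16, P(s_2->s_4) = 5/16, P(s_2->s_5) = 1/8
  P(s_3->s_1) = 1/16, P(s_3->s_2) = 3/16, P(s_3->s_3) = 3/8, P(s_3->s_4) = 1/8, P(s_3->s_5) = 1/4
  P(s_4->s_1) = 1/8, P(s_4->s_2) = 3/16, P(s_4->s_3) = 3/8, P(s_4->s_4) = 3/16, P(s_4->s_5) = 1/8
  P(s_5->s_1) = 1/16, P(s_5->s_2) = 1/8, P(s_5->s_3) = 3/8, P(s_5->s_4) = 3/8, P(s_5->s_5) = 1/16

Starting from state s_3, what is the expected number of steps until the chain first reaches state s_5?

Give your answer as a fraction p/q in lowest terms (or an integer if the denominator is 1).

Answer: 28976/6569

Derivation:
Let h_i = expected steps to first reach s_5 from state i.
Boundary: h_s_5 = 0.
First-step equations for the other states:
  h_s_1 = 1 + 1/8*h_s_1 + 1/16*h_s_2 + 1/4*h_s_3 + 1/16*h_s_4 + 1/2*h_s_5
  h_s_2 = 1 + 1/16*h_s_1 + 3/16*h_s_2 + 5/16*h_s_3 + 5/16*h_s_4 + 1/8*h_s_5
  h_s_3 = 1 + 1/16*h_s_1 + 3/16*h_s_2 + 3/8*h_s_3 + 1/8*h_s_4 + 1/4*h_s_5
  h_s_4 = 1 + 1/8*h_s_1 + 3/16*h_s_2 + 3/8*h_s_3 + 3/16*h_s_4 + 1/8*h_s_5

Substituting h_s_5 = 0 and rearranging gives the linear system (I - Q) h = 1:
  [7/8, -1/16, -1/4, -1/16] . (h_s_1, h_s_2, h_s_3, h_s_4) = 1
  [-1/16, 13/16, -5/16, -5/16] . (h_s_1, h_s_2, h_s_3, h_s_4) = 1
  [-1/16, -3/16, 5/8, -1/8] . (h_s_1, h_s_2, h_s_3, h_s_4) = 1
  [-1/8, -3/16, -3/8, 13/16] . (h_s_1, h_s_2, h_s_3, h_s_4) = 1

Solving yields:
  h_s_1 = 20464/6569
  h_s_2 = 33216/6569
  h_s_3 = 28976/6569
  h_s_4 = 32272/6569

Starting state is s_3, so the expected hitting time is h_s_3 = 28976/6569.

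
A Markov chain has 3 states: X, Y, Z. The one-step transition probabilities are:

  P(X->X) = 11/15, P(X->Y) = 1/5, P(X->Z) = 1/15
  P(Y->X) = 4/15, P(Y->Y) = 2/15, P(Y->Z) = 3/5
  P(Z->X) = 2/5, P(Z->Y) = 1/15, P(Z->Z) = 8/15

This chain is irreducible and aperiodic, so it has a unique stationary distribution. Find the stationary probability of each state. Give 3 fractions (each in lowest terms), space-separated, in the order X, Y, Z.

Answer: 41/72 11/72 5/18

Derivation:
The stationary distribution satisfies pi = pi * P, i.e.:
  pi_X = 11/15*pi_X + 4/15*pi_Y + 2/5*pi_Z
  pi_Y = 1/5*pi_X + 2/15*pi_Y + 1/15*pi_Z
  pi_Z = 1/15*pi_X + 3/5*pi_Y + 8/15*pi_Z
with normalization: pi_X + pi_Y + pi_Z = 1.

Using the first 2 balance equations plus normalization, the linear system A*pi = b is:
  [-4/15, 4/15, 2/5] . pi = 0
  [1/5, -13/15, 1/15] . pi = 0
  [1, 1, 1] . pi = 1

Solving yields:
  pi_X = 41/72
  pi_Y = 11/72
  pi_Z = 5/18

Verification (pi * P):
  41/72*11/15 + 11/72*4/15 + 5/18*2/5 = 41/72 = pi_X  (ok)
  41/72*1/5 + 11/72*2/15 + 5/18*1/15 = 11/72 = pi_Y  (ok)
  41/72*1/15 + 11/72*3/5 + 5/18*8/15 = 5/18 = pi_Z  (ok)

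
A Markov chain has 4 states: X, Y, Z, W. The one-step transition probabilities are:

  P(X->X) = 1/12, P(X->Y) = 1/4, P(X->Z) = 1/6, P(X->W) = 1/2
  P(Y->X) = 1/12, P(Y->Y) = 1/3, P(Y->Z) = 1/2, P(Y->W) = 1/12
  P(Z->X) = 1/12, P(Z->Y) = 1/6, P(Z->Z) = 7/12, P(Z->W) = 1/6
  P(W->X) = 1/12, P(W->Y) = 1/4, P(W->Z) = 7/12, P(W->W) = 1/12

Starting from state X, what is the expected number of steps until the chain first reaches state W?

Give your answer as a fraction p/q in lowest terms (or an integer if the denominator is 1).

Answer: 324/85

Derivation:
Let h_i = expected steps to first reach W from state i.
Boundary: h_W = 0.
First-step equations for the other states:
  h_X = 1 + 1/12*h_X + 1/4*h_Y + 1/6*h_Z + 1/2*h_W
  h_Y = 1 + 1/12*h_X + 1/3*h_Y + 1/2*h_Z + 1/12*h_W
  h_Z = 1 + 1/12*h_X + 1/6*h_Y + 7/12*h_Z + 1/6*h_W

Substituting h_W = 0 and rearranging gives the linear system (I - Q) h = 1:
  [11/12, -1/4, -1/6] . (h_X, h_Y, h_Z) = 1
  [-1/12, 2/3, -1/2] . (h_X, h_Y, h_Z) = 1
  [-1/12, -1/6, 5/12] . (h_X, h_Y, h_Z) = 1

Solving yields:
  h_X = 324/85
  h_Y = 528/85
  h_Z = 96/17

Starting state is X, so the expected hitting time is h_X = 324/85.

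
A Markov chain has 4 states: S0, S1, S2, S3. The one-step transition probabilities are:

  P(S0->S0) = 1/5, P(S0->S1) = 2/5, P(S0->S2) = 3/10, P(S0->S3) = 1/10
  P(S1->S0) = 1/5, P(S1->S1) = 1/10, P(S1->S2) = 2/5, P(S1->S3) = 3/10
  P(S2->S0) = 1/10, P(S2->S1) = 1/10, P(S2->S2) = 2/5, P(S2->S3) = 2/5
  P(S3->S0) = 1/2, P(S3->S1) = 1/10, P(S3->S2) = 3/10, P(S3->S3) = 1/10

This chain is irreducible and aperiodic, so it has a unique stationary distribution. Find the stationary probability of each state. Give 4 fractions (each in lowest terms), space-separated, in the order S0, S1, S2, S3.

The stationary distribution satisfies pi = pi * P, i.e.:
  pi_S0 = 1/5*pi_S0 + 1/5*pi_S1 + 1/10*pi_S2 + 1/2*pi_S3
  pi_S1 = 2/5*pi_S0 + 1/10*pi_S1 + 1/10*pi_S2 + 1/10*pi_S3
  pi_S2 = 3/10*pi_S0 + 2/5*pi_S1 + 2/5*pi_S2 + 3/10*pi_S3
  pi_S3 = 1/10*pi_S0 + 3/10*pi_S1 + 2/5*pi_S2 + 1/10*pi_S3
with normalization: pi_S0 + pi_S1 + pi_S2 + pi_S3 = 1.

Using the first 3 balance equations plus normalization, the linear system A*pi = b is:
  [-4/5, 1/5, 1/10, 1/2] . pi = 0
  [2/5, -9/10, 1/10, 1/10] . pi = 0
  [3/10, 2/5, -3/5, 3/10] . pi = 0
  [1, 1, 1, 1] . pi = 1

Solving yields:
  pi_S0 = 299/1263
  pi_S1 = 72/421
  pi_S2 = 445/1263
  pi_S3 = 101/421

Verification (pi * P):
  299/1263*1/5 + 72/421*1/5 + 445/1263*1/10 + 101/421*1/2 = 299/1263 = pi_S0  (ok)
  299/1263*2/5 + 72/421*1/10 + 445/1263*1/10 + 101/421*1/10 = 72/421 = pi_S1  (ok)
  299/1263*3/10 + 72/421*2/5 + 445/1263*2/5 + 101/421*3/10 = 445/1263 = pi_S2  (ok)
  299/1263*1/10 + 72/421*3/10 + 445/1263*2/5 + 101/421*1/10 = 101/421 = pi_S3  (ok)

Answer: 299/1263 72/421 445/1263 101/421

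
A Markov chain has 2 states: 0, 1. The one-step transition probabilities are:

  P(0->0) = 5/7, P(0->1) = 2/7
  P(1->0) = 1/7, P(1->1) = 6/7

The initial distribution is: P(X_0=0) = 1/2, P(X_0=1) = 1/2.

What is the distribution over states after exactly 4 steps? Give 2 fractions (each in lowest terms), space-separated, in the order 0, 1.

Answer: 843/2401 1558/2401

Derivation:
Propagating the distribution step by step (d_{t+1} = d_t * P):
d_0 = (0=1/2, 1=1/2)
  d_1[0] = 1/2*5/7 + 1/2*1/7 = 3/7
  d_1[1] = 1/2*2/7 + 1/2*6/7 = 4/7
d_1 = (0=3/7, 1=4/7)
  d_2[0] = 3/7*5/7 + 4/7*1/7 = 19/49
  d_2[1] = 3/7*2/7 + 4/7*6/7 = 30/49
d_2 = (0=19/49, 1=30/49)
  d_3[0] = 19/49*5/7 + 30/49*1/7 = 125/343
  d_3[1] = 19/49*2/7 + 30/49*6/7 = 218/343
d_3 = (0=125/343, 1=218/343)
  d_4[0] = 125/343*5/7 + 218/343*1/7 = 843/2401
  d_4[1] = 125/343*2/7 + 218/343*6/7 = 1558/2401
d_4 = (0=843/2401, 1=1558/2401)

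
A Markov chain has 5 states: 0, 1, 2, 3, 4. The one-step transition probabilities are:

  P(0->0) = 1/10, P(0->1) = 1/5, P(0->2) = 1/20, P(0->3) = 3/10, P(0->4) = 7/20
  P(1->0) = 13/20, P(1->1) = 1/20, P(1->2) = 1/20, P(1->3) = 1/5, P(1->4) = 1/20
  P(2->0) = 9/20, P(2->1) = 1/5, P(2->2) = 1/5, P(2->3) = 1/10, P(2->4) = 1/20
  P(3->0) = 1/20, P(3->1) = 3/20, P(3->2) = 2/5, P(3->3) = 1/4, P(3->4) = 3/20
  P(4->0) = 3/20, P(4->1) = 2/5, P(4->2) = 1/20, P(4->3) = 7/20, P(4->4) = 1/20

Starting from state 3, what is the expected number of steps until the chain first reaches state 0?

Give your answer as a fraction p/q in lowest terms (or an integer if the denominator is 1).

Let h_i = expected steps to first reach 0 from state i.
Boundary: h_0 = 0.
First-step equations for the other states:
  h_1 = 1 + 13/20*h_0 + 1/20*h_1 + 1/20*h_2 + 1/5*h_3 + 1/20*h_4
  h_2 = 1 + 9/20*h_0 + 1/5*h_1 + 1/5*h_2 + 1/10*h_3 + 1/20*h_4
  h_3 = 1 + 1/20*h_0 + 3/20*h_1 + 2/5*h_2 + 1/4*h_3 + 3/20*h_4
  h_4 = 1 + 3/20*h_0 + 2/5*h_1 + 1/20*h_2 + 7/20*h_3 + 1/20*h_4

Substituting h_0 = 0 and rearranging gives the linear system (I - Q) h = 1:
  [19/20, -1/20, -1/5, -1/20] . (h_1, h_2, h_3, h_4) = 1
  [-1/5, 4/5, -1/10, -1/20] . (h_1, h_2, h_3, h_4) = 1
  [-3/20, -2/5, 3/4, -3/20] . (h_1, h_2, h_3, h_4) = 1
  [-2/5, -1/20, -7/20, 19/20] . (h_1, h_2, h_3, h_4) = 1

Solving yields:
  h_1 = 33190/15333
  h_2 = 12690/5111
  h_3 = 58090/15333
  h_4 = 17840/5111

Starting state is 3, so the expected hitting time is h_3 = 58090/15333.

Answer: 58090/15333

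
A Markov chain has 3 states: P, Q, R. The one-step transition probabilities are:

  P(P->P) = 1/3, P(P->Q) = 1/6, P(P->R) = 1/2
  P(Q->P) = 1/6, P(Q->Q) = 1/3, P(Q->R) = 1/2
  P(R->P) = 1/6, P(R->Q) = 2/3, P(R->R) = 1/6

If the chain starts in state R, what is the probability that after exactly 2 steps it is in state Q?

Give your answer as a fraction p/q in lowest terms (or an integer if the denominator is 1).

Computing P^2 by repeated multiplication:
P^1 =
  P: [1/3, 1/6, 1/2]
  Q: [1/6, 1/3, 1/2]
  R: [1/6, 2/3, 1/6]
P^2 =
  P: [2/9, 4/9, 1/3]
  Q: [7/36, 17/36, 1/3]
  R: [7/36, 13/36, 4/9]

(P^2)[R -> Q] = 13/36

Answer: 13/36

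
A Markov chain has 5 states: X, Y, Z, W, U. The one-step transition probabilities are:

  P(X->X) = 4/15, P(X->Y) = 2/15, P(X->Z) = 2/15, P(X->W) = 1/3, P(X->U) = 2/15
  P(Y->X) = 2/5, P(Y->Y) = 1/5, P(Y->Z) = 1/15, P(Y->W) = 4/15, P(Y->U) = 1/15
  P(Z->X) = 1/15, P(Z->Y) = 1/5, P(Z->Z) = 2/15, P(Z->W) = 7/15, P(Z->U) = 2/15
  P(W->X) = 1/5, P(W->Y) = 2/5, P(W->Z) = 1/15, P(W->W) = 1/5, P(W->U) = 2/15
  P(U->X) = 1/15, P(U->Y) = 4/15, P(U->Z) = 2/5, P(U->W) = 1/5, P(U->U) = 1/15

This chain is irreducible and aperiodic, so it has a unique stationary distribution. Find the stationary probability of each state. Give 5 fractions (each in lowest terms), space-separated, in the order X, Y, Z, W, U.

The stationary distribution satisfies pi = pi * P, i.e.:
  pi_X = 4/15*pi_X + 2/5*pi_Y + 1/15*pi_Z + 1/5*pi_W + 1/15*pi_U
  pi_Y = 2/15*pi_X + 1/5*pi_Y + 1/5*pi_Z + 2/5*pi_W + 4/15*pi_U
  pi_Z = 2/15*pi_X + 1/15*pi_Y + 2/15*pi_Z + 1/15*pi_W + 2/5*pi_U
  pi_W = 1/3*pi_X + 4/15*pi_Y + 7/15*pi_Z + 1/5*pi_W + 1/5*pi_U
  pi_U = 2/15*pi_X + 1/15*pi_Y + 2/15*pi_Z + 2/15*pi_W + 1/15*pi_U
with normalization: pi_X + pi_Y + pi_Z + pi_W + pi_U = 1.

Using the first 4 balance equations plus normalization, the linear system A*pi = b is:
  [-11/15, 2/5, 1/15, 1/5, 1/15] . pi = 0
  [2/15, -4/5, 1/5, 2/5, 4/15] . pi = 0
  [2/15, 1/15, -13/15, 1/15, 2/5] . pi = 0
  [1/3, 4/15, 7/15, -4/5, 1/5] . pi = 0
  [1, 1, 1, 1, 1] . pi = 1

Solving yields:
  pi_X = 13879/59408
  pi_Y = 921/3713
  pi_Z = 3779/29704
  pi_W = 8365/29704
  pi_U = 6505/59408

Verification (pi * P):
  13879/59408*4/15 + 921/3713*2/5 + 3779/29704*1/15 + 8365/29704*1/5 + 6505/59408*1/15 = 13879/59408 = pi_X  (ok)
  13879/59408*2/15 + 921/3713*1/5 + 3779/29704*1/5 + 8365/29704*2/5 + 6505/59408*4/15 = 921/3713 = pi_Y  (ok)
  13879/59408*2/15 + 921/3713*1/15 + 3779/29704*2/15 + 8365/29704*1/15 + 6505/59408*2/5 = 3779/29704 = pi_Z  (ok)
  13879/59408*1/3 + 921/3713*4/15 + 3779/29704*7/15 + 8365/29704*1/5 + 6505/59408*1/5 = 8365/29704 = pi_W  (ok)
  13879/59408*2/15 + 921/3713*1/15 + 3779/29704*2/15 + 8365/29704*2/15 + 6505/59408*1/15 = 6505/59408 = pi_U  (ok)

Answer: 13879/59408 921/3713 3779/29704 8365/29704 6505/59408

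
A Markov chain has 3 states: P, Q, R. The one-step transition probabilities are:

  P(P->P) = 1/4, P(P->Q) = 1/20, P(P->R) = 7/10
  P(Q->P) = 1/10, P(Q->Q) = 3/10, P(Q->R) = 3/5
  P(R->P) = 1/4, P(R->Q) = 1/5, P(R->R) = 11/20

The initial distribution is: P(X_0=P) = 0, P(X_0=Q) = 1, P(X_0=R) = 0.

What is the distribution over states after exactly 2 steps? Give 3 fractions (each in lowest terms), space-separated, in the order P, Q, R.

Propagating the distribution step by step (d_{t+1} = d_t * P):
d_0 = (P=0, Q=1, R=0)
  d_1[P] = 0*1/4 + 1*1/10 + 0*1/4 = 1/10
  d_1[Q] = 0*1/20 + 1*3/10 + 0*1/5 = 3/10
  d_1[R] = 0*7/10 + 1*3/5 + 0*11/20 = 3/5
d_1 = (P=1/10, Q=3/10, R=3/5)
  d_2[P] = 1/10*1/4 + 3/10*1/10 + 3/5*1/4 = 41/200
  d_2[Q] = 1/10*1/20 + 3/10*3/10 + 3/5*1/5 = 43/200
  d_2[R] = 1/10*7/10 + 3/10*3/5 + 3/5*11/20 = 29/50
d_2 = (P=41/200, Q=43/200, R=29/50)

Answer: 41/200 43/200 29/50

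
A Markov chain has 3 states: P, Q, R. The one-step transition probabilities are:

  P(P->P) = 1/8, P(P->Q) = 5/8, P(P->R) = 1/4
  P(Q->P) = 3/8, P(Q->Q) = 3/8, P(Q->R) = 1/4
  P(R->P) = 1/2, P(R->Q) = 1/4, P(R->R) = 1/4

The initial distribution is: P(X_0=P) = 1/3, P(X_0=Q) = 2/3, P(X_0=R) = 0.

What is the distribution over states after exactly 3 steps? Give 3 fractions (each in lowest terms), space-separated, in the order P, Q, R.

Answer: 31/96 41/96 1/4

Derivation:
Propagating the distribution step by step (d_{t+1} = d_t * P):
d_0 = (P=1/3, Q=2/3, R=0)
  d_1[P] = 1/3*1/8 + 2/3*3/8 + 0*1/2 = 7/24
  d_1[Q] = 1/3*5/8 + 2/3*3/8 + 0*1/4 = 11/24
  d_1[R] = 1/3*1/4 + 2/3*1/4 + 0*1/4 = 1/4
d_1 = (P=7/24, Q=11/24, R=1/4)
  d_2[P] = 7/24*1/8 + 11/24*3/8 + 1/4*1/2 = 1/3
  d_2[Q] = 7/24*5/8 + 11/24*3/8 + 1/4*1/4 = 5/12
  d_2[R] = 7/24*1/4 + 11/24*1/4 + 1/4*1/4 = 1/4
d_2 = (P=1/3, Q=5/12, R=1/4)
  d_3[P] = 1/3*1/8 + 5/12*3/8 + 1/4*1/2 = 31/96
  d_3[Q] = 1/3*5/8 + 5/12*3/8 + 1/4*1/4 = 41/96
  d_3[R] = 1/3*1/4 + 5/12*1/4 + 1/4*1/4 = 1/4
d_3 = (P=31/96, Q=41/96, R=1/4)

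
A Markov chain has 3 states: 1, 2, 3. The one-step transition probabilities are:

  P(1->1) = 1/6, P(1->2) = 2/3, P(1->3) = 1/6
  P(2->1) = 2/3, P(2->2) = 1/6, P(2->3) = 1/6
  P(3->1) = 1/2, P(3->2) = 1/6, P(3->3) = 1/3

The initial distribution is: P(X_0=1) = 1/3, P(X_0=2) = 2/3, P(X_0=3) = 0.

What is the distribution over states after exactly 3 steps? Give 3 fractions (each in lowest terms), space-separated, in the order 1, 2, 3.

Propagating the distribution step by step (d_{t+1} = d_t * P):
d_0 = (1=1/3, 2=2/3, 3=0)
  d_1[1] = 1/3*1/6 + 2/3*2/3 + 0*1/2 = 1/2
  d_1[2] = 1/3*2/3 + 2/3*1/6 + 0*1/6 = 1/3
  d_1[3] = 1/3*1/6 + 2/3*1/6 + 0*1/3 = 1/6
d_1 = (1=1/2, 2=1/3, 3=1/6)
  d_2[1] = 1/2*1/6 + 1/3*2/3 + 1/6*1/2 = 7/18
  d_2[2] = 1/2*2/3 + 1/3*1/6 + 1/6*1/6 = 5/12
  d_2[3] = 1/2*1/6 + 1/3*1/6 + 1/6*1/3 = 7/36
d_2 = (1=7/18, 2=5/12, 3=7/36)
  d_3[1] = 7/18*1/6 + 5/12*2/3 + 7/36*1/2 = 95/216
  d_3[2] = 7/18*2/3 + 5/12*1/6 + 7/36*1/6 = 13/36
  d_3[3] = 7/18*1/6 + 5/12*1/6 + 7/36*1/3 = 43/216
d_3 = (1=95/216, 2=13/36, 3=43/216)

Answer: 95/216 13/36 43/216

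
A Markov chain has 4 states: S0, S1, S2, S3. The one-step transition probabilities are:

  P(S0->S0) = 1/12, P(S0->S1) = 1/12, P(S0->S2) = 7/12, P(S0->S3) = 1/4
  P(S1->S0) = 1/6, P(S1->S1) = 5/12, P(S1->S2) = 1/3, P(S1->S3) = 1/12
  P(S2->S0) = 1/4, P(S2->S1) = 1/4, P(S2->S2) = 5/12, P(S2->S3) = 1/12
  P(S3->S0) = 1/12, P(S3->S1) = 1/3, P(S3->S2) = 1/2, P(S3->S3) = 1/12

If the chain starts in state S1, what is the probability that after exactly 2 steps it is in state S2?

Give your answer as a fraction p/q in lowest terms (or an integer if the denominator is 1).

Computing P^2 by repeated multiplication:
P^1 =
  S0: [1/12, 1/12, 7/12, 1/4]
  S1: [1/6, 5/12, 1/3, 1/12]
  S2: [1/4, 1/4, 5/12, 1/12]
  S3: [1/12, 1/3, 1/2, 1/12]
P^2 =
  S0: [3/16, 13/48, 4/9, 7/72]
  S1: [25/144, 43/144, 5/12, 1/9]
  S2: [25/144, 37/144, 4/9, 1/8]
  S3: [7/36, 43/144, 59/144, 7/72]

(P^2)[S1 -> S2] = 5/12

Answer: 5/12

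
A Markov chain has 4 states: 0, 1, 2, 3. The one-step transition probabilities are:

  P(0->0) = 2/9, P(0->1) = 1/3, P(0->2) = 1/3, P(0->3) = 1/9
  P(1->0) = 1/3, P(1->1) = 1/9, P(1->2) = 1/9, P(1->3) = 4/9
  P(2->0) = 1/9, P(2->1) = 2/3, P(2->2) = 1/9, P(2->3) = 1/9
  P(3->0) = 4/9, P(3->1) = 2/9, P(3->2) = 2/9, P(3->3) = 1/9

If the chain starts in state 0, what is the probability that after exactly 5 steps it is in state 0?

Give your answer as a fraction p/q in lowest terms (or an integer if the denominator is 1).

Computing P^5 by repeated multiplication:
P^1 =
  0: [2/9, 1/3, 1/3, 1/9]
  1: [1/3, 1/9, 1/9, 4/9]
  2: [1/9, 2/3, 1/9, 1/9]
  3: [4/9, 2/9, 2/9, 1/9]
P^2 =
  0: [20/81, 29/81, 14/81, 2/9]
  1: [26/81, 8/27, 19/81, 4/27]
  2: [25/81, 17/81, 4/27, 1/3]
  3: [20/81, 28/81, 2/9, 5/27]
P^3 =
  0: [71/243, 209/729, 139/729, 56/243]
  1: [191/729, 80/243, 145/729, 17/81]
  2: [221/729, 218/729, 158/729, 44/243]
  3: [202/729, 226/729, 136/729, 55/243]
P^4 =
  0: [1864/6561, 2018/6561, 49/243, 452/2187]
  1: [1859/6561, 221/729, 1264/6561, 161/729]
  2: [22/81, 2093/6561, 1303/6561, 461/2187]
  3: [626/2187, 1978/6561, 1298/6561, 469/2187]
P^5 =
  0: [16529/59049, 18260/59049, 11645/59049, 4205/19683]
  1: [16745/59049, 6016/19683, 11728/59049, 464/2187]
  2: [16678/59049, 18023/59049, 3836/19683, 4280/19683]
  3: [16616/59049, 18214/59049, 3908/19683, 4165/19683]

(P^5)[0 -> 0] = 16529/59049

Answer: 16529/59049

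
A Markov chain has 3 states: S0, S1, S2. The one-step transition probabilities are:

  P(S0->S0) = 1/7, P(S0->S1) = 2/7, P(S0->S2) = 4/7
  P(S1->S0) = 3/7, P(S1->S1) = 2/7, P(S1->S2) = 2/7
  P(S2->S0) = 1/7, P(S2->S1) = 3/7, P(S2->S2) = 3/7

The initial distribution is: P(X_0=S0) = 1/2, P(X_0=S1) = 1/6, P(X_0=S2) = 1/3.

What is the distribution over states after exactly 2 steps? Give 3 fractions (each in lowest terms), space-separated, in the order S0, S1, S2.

Propagating the distribution step by step (d_{t+1} = d_t * P):
d_0 = (S0=1/2, S1=1/6, S2=1/3)
  d_1[S0] = 1/2*1/7 + 1/6*3/7 + 1/3*1/7 = 4/21
  d_1[S1] = 1/2*2/7 + 1/6*2/7 + 1/3*3/7 = 1/3
  d_1[S2] = 1/2*4/7 + 1/6*2/7 + 1/3*3/7 = 10/21
d_1 = (S0=4/21, S1=1/3, S2=10/21)
  d_2[S0] = 4/21*1/7 + 1/3*3/7 + 10/21*1/7 = 5/21
  d_2[S1] = 4/21*2/7 + 1/3*2/7 + 10/21*3/7 = 52/147
  d_2[S2] = 4/21*4/7 + 1/3*2/7 + 10/21*3/7 = 20/49
d_2 = (S0=5/21, S1=52/147, S2=20/49)

Answer: 5/21 52/147 20/49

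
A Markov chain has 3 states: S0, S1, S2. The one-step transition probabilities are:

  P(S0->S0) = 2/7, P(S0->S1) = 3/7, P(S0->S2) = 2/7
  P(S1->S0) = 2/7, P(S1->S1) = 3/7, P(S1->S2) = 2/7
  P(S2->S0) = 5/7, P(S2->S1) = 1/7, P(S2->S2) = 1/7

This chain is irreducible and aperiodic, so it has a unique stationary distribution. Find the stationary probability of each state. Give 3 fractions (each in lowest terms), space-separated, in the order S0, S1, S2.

The stationary distribution satisfies pi = pi * P, i.e.:
  pi_S0 = 2/7*pi_S0 + 2/7*pi_S1 + 5/7*pi_S2
  pi_S1 = 3/7*pi_S0 + 3/7*pi_S1 + 1/7*pi_S2
  pi_S2 = 2/7*pi_S0 + 2/7*pi_S1 + 1/7*pi_S2
with normalization: pi_S0 + pi_S1 + pi_S2 = 1.

Using the first 2 balance equations plus normalization, the linear system A*pi = b is:
  [-5/7, 2/7, 5/7] . pi = 0
  [3/7, -4/7, 1/7] . pi = 0
  [1, 1, 1] . pi = 1

Solving yields:
  pi_S0 = 11/28
  pi_S1 = 5/14
  pi_S2 = 1/4

Verification (pi * P):
  11/28*2/7 + 5/14*2/7 + 1/4*5/7 = 11/28 = pi_S0  (ok)
  11/28*3/7 + 5/14*3/7 + 1/4*1/7 = 5/14 = pi_S1  (ok)
  11/28*2/7 + 5/14*2/7 + 1/4*1/7 = 1/4 = pi_S2  (ok)

Answer: 11/28 5/14 1/4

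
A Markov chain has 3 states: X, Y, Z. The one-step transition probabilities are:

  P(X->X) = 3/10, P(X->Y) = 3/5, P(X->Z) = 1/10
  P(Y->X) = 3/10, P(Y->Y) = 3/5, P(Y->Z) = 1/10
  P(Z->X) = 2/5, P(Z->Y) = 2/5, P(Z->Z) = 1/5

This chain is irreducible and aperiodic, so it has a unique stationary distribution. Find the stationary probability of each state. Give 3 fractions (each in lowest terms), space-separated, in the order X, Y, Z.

The stationary distribution satisfies pi = pi * P, i.e.:
  pi_X = 3/10*pi_X + 3/10*pi_Y + 2/5*pi_Z
  pi_Y = 3/5*pi_X + 3/5*pi_Y + 2/5*pi_Z
  pi_Z = 1/10*pi_X + 1/10*pi_Y + 1/5*pi_Z
with normalization: pi_X + pi_Y + pi_Z = 1.

Using the first 2 balance equations plus normalization, the linear system A*pi = b is:
  [-7/10, 3/10, 2/5] . pi = 0
  [3/5, -2/5, 2/5] . pi = 0
  [1, 1, 1] . pi = 1

Solving yields:
  pi_X = 14/45
  pi_Y = 26/45
  pi_Z = 1/9

Verification (pi * P):
  14/45*3/10 + 26/45*3/10 + 1/9*2/5 = 14/45 = pi_X  (ok)
  14/45*3/5 + 26/45*3/5 + 1/9*2/5 = 26/45 = pi_Y  (ok)
  14/45*1/10 + 26/45*1/10 + 1/9*1/5 = 1/9 = pi_Z  (ok)

Answer: 14/45 26/45 1/9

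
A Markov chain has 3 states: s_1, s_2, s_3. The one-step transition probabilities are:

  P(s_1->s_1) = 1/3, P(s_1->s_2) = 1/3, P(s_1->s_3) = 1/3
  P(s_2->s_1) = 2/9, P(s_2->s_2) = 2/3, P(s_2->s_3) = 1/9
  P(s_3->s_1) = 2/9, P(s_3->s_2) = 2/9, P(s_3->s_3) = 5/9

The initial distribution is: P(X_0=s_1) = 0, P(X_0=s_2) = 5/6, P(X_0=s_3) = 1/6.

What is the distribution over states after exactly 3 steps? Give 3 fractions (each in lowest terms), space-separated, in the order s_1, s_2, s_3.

Answer: 182/729 1042/2187 599/2187

Derivation:
Propagating the distribution step by step (d_{t+1} = d_t * P):
d_0 = (s_1=0, s_2=5/6, s_3=1/6)
  d_1[s_1] = 0*1/3 + 5/6*2/9 + 1/6*2/9 = 2/9
  d_1[s_2] = 0*1/3 + 5/6*2/3 + 1/6*2/9 = 16/27
  d_1[s_3] = 0*1/3 + 5/6*1/9 + 1/6*5/9 = 5/27
d_1 = (s_1=2/9, s_2=16/27, s_3=5/27)
  d_2[s_1] = 2/9*1/3 + 16/27*2/9 + 5/27*2/9 = 20/81
  d_2[s_2] = 2/9*1/3 + 16/27*2/3 + 5/27*2/9 = 124/243
  d_2[s_3] = 2/9*1/3 + 16/27*1/9 + 5/27*5/9 = 59/243
d_2 = (s_1=20/81, s_2=124/243, s_3=59/243)
  d_3[s_1] = 20/81*1/3 + 124/243*2/9 + 59/243*2/9 = 182/729
  d_3[s_2] = 20/81*1/3 + 124/243*2/3 + 59/243*2/9 = 1042/2187
  d_3[s_3] = 20/81*1/3 + 124/243*1/9 + 59/243*5/9 = 599/2187
d_3 = (s_1=182/729, s_2=1042/2187, s_3=599/2187)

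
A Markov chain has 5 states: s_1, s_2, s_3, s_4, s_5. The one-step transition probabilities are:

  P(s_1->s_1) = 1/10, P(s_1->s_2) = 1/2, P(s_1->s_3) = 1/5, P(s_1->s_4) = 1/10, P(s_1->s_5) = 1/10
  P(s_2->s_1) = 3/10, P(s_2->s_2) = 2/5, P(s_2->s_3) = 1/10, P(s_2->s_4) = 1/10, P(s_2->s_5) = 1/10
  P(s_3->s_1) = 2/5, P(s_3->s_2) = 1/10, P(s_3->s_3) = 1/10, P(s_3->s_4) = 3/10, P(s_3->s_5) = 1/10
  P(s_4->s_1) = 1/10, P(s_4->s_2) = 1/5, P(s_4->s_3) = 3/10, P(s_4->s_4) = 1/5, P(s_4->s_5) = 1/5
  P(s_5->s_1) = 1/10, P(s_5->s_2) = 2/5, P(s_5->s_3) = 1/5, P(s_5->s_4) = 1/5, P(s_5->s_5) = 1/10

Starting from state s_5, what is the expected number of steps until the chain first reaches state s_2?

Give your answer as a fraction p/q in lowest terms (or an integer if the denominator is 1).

Let h_i = expected steps to first reach s_2 from state i.
Boundary: h_s_2 = 0.
First-step equations for the other states:
  h_s_1 = 1 + 1/10*h_s_1 + 1/2*h_s_2 + 1/5*h_s_3 + 1/10*h_s_4 + 1/10*h_s_5
  h_s_3 = 1 + 2/5*h_s_1 + 1/10*h_s_2 + 1/10*h_s_3 + 3/10*h_s_4 + 1/10*h_s_5
  h_s_4 = 1 + 1/10*h_s_1 + 1/5*h_s_2 + 3/10*h_s_3 + 1/5*h_s_4 + 1/5*h_s_5
  h_s_5 = 1 + 1/10*h_s_1 + 2/5*h_s_2 + 1/5*h_s_3 + 1/5*h_s_4 + 1/10*h_s_5

Substituting h_s_2 = 0 and rearranging gives the linear system (I - Q) h = 1:
  [9/10, -1/5, -1/10, -1/10] . (h_s_1, h_s_3, h_s_4, h_s_5) = 1
  [-2/5, 9/10, -3/10, -1/10] . (h_s_1, h_s_3, h_s_4, h_s_5) = 1
  [-1/10, -3/10, 4/5, -1/5] . (h_s_1, h_s_3, h_s_4, h_s_5) = 1
  [-1/10, -1/5, -1/5, 9/10] . (h_s_1, h_s_3, h_s_4, h_s_5) = 1

Solving yields:
  h_s_1 = 685/246
  h_s_3 = 2295/574
  h_s_4 = 3350/861
  h_s_5 = 5465/1722

Starting state is s_5, so the expected hitting time is h_s_5 = 5465/1722.

Answer: 5465/1722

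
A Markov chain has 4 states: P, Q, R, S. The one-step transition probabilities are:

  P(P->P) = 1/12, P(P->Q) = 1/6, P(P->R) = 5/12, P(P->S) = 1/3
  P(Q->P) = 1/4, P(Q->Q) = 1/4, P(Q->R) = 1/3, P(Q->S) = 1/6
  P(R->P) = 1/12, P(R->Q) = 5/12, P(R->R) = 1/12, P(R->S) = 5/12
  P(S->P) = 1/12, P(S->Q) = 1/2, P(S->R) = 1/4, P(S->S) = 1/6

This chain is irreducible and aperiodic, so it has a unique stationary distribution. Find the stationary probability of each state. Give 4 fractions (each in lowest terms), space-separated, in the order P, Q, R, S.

Answer: 373/2648 457/1324 343/1324 675/2648

Derivation:
The stationary distribution satisfies pi = pi * P, i.e.:
  pi_P = 1/12*pi_P + 1/4*pi_Q + 1/12*pi_R + 1/12*pi_S
  pi_Q = 1/6*pi_P + 1/4*pi_Q + 5/12*pi_R + 1/2*pi_S
  pi_R = 5/12*pi_P + 1/3*pi_Q + 1/12*pi_R + 1/4*pi_S
  pi_S = 1/3*pi_P + 1/6*pi_Q + 5/12*pi_R + 1/6*pi_S
with normalization: pi_P + pi_Q + pi_R + pi_S = 1.

Using the first 3 balance equations plus normalization, the linear system A*pi = b is:
  [-11/12, 1/4, 1/12, 1/12] . pi = 0
  [1/6, -3/4, 5/12, 1/2] . pi = 0
  [5/12, 1/3, -11/12, 1/4] . pi = 0
  [1, 1, 1, 1] . pi = 1

Solving yields:
  pi_P = 373/2648
  pi_Q = 457/1324
  pi_R = 343/1324
  pi_S = 675/2648

Verification (pi * P):
  373/2648*1/12 + 457/1324*1/4 + 343/1324*1/12 + 675/2648*1/12 = 373/2648 = pi_P  (ok)
  373/2648*1/6 + 457/1324*1/4 + 343/1324*5/12 + 675/2648*1/2 = 457/1324 = pi_Q  (ok)
  373/2648*5/12 + 457/1324*1/3 + 343/1324*1/12 + 675/2648*1/4 = 343/1324 = pi_R  (ok)
  373/2648*1/3 + 457/1324*1/6 + 343/1324*5/12 + 675/2648*1/6 = 675/2648 = pi_S  (ok)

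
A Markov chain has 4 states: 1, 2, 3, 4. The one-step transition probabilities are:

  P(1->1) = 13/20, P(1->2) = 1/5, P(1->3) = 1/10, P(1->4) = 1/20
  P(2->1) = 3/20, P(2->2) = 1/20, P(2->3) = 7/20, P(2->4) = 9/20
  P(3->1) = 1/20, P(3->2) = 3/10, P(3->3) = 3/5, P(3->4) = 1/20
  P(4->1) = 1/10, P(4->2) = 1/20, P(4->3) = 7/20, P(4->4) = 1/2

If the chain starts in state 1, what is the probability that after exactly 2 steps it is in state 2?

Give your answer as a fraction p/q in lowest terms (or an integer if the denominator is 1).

Computing P^2 by repeated multiplication:
P^1 =
  1: [13/20, 1/5, 1/10, 1/20]
  2: [3/20, 1/20, 7/20, 9/20]
  3: [1/20, 3/10, 3/5, 1/20]
  4: [1/10, 1/20, 7/20, 1/2]
P^2 =
  1: [37/80, 69/400, 17/80, 61/400]
  2: [67/400, 4/25, 2/5, 109/400]
  3: [9/80, 83/400, 39/80, 77/400]
  4: [7/50, 61/400, 33/80, 59/200]

(P^2)[1 -> 2] = 69/400

Answer: 69/400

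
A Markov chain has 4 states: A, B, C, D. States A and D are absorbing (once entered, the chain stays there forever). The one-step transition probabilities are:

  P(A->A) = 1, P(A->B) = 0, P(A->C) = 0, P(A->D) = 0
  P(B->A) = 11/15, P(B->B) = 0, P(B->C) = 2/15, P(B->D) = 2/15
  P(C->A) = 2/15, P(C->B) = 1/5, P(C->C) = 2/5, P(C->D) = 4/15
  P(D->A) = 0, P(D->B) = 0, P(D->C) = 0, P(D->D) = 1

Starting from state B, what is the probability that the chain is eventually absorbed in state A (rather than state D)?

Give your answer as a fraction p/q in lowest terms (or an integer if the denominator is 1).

Let a_i = P(absorbed in A | start in state i).
Boundary conditions: a_A = 1, a_D = 0.
For each transient state i, a_i = sum_j P(i->j) * a_j:
  a_B = 11/15*a_A + 0*a_B + 2/15*a_C + 2/15*a_D
  a_C = 2/15*a_A + 1/5*a_B + 2/5*a_C + 4/15*a_D

Substituting a_A = 1 and a_D = 0, rearrange to (I - Q) a = r where r[i] = P(i -> A):
  [1, -2/15] . (a_B, a_C) = 11/15
  [-1/5, 3/5] . (a_B, a_C) = 2/15

Solving yields:
  a_B = 103/129
  a_C = 21/43

Starting state is B, so the absorption probability is a_B = 103/129.

Answer: 103/129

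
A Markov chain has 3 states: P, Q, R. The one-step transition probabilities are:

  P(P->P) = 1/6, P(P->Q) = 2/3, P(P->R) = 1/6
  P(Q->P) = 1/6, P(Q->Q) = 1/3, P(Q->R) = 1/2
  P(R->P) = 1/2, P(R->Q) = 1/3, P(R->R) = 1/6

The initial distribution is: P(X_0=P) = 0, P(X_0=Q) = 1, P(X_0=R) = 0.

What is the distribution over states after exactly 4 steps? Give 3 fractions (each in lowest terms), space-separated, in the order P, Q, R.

Propagating the distribution step by step (d_{t+1} = d_t * P):
d_0 = (P=0, Q=1, R=0)
  d_1[P] = 0*1/6 + 1*1/6 + 0*1/2 = 1/6
  d_1[Q] = 0*2/3 + 1*1/3 + 0*1/3 = 1/3
  d_1[R] = 0*1/6 + 1*1/2 + 0*1/6 = 1/2
d_1 = (P=1/6, Q=1/3, R=1/2)
  d_2[P] = 1/6*1/6 + 1/3*1/6 + 1/2*1/2 = 1/3
  d_2[Q] = 1/6*2/3 + 1/3*1/3 + 1/2*1/3 = 7/18
  d_2[R] = 1/6*1/6 + 1/3*1/2 + 1/2*1/6 = 5/18
d_2 = (P=1/3, Q=7/18, R=5/18)
  d_3[P] = 1/3*1/6 + 7/18*1/6 + 5/18*1/2 = 7/27
  d_3[Q] = 1/3*2/3 + 7/18*1/3 + 5/18*1/3 = 4/9
  d_3[R] = 1/3*1/6 + 7/18*1/2 + 5/18*1/6 = 8/27
d_3 = (P=7/27, Q=4/9, R=8/27)
  d_4[P] = 7/27*1/6 + 4/9*1/6 + 8/27*1/2 = 43/162
  d_4[Q] = 7/27*2/3 + 4/9*1/3 + 8/27*1/3 = 34/81
  d_4[R] = 7/27*1/6 + 4/9*1/2 + 8/27*1/6 = 17/54
d_4 = (P=43/162, Q=34/81, R=17/54)

Answer: 43/162 34/81 17/54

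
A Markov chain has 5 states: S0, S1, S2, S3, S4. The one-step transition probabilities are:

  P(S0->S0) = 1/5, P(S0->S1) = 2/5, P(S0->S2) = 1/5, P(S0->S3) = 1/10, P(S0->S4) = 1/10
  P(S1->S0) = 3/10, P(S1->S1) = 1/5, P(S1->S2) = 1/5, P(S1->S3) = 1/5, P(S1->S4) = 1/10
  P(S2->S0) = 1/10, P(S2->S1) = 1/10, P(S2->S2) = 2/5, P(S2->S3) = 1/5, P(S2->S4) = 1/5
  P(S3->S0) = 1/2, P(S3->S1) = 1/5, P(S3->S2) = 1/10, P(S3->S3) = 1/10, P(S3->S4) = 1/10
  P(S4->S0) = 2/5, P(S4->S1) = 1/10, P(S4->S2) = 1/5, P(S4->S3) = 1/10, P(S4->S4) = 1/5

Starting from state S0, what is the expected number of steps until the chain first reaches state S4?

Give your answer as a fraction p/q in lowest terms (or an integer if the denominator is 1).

Answer: 9850/1213

Derivation:
Let h_i = expected steps to first reach S4 from state i.
Boundary: h_S4 = 0.
First-step equations for the other states:
  h_S0 = 1 + 1/5*h_S0 + 2/5*h_S1 + 1/5*h_S2 + 1/10*h_S3 + 1/10*h_S4
  h_S1 = 1 + 3/10*h_S0 + 1/5*h_S1 + 1/5*h_S2 + 1/5*h_S3 + 1/10*h_S4
  h_S2 = 1 + 1/10*h_S0 + 1/10*h_S1 + 2/5*h_S2 + 1/5*h_S3 + 1/5*h_S4
  h_S3 = 1 + 1/2*h_S0 + 1/5*h_S1 + 1/10*h_S2 + 1/10*h_S3 + 1/10*h_S4

Substituting h_S4 = 0 and rearranging gives the linear system (I - Q) h = 1:
  [4/5, -2/5, -1/5, -1/10] . (h_S0, h_S1, h_S2, h_S3) = 1
  [-3/10, 4/5, -1/5, -1/5] . (h_S0, h_S1, h_S2, h_S3) = 1
  [-1/10, -1/10, 3/5, -1/5] . (h_S0, h_S1, h_S2, h_S3) = 1
  [-1/2, -1/5, -1/10, 9/10] . (h_S0, h_S1, h_S2, h_S3) = 1

Solving yields:
  h_S0 = 9850/1213
  h_S1 = 9860/1213
  h_S2 = 8630/1213
  h_S3 = 9970/1213

Starting state is S0, so the expected hitting time is h_S0 = 9850/1213.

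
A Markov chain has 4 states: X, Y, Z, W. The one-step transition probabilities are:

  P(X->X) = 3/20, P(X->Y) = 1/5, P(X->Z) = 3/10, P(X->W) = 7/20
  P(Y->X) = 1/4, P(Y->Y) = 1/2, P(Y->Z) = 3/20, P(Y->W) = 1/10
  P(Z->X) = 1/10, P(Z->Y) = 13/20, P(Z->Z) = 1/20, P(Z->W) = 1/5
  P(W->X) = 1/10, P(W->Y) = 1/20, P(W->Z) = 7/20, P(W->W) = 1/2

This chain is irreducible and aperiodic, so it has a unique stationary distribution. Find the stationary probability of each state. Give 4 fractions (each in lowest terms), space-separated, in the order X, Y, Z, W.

Answer: 499/3074 1111/3074 1275/6148 57/212

Derivation:
The stationary distribution satisfies pi = pi * P, i.e.:
  pi_X = 3/20*pi_X + 1/4*pi_Y + 1/10*pi_Z + 1/10*pi_W
  pi_Y = 1/5*pi_X + 1/2*pi_Y + 13/20*pi_Z + 1/20*pi_W
  pi_Z = 3/10*pi_X + 3/20*pi_Y + 1/20*pi_Z + 7/20*pi_W
  pi_W = 7/20*pi_X + 1/10*pi_Y + 1/5*pi_Z + 1/2*pi_W
with normalization: pi_X + pi_Y + pi_Z + pi_W = 1.

Using the first 3 balance equations plus normalization, the linear system A*pi = b is:
  [-17/20, 1/4, 1/10, 1/10] . pi = 0
  [1/5, -1/2, 13/20, 1/20] . pi = 0
  [3/10, 3/20, -19/20, 7/20] . pi = 0
  [1, 1, 1, 1] . pi = 1

Solving yields:
  pi_X = 499/3074
  pi_Y = 1111/3074
  pi_Z = 1275/6148
  pi_W = 57/212

Verification (pi * P):
  499/3074*3/20 + 1111/3074*1/4 + 1275/6148*1/10 + 57/212*1/10 = 499/3074 = pi_X  (ok)
  499/3074*1/5 + 1111/3074*1/2 + 1275/6148*13/20 + 57/212*1/20 = 1111/3074 = pi_Y  (ok)
  499/3074*3/10 + 1111/3074*3/20 + 1275/6148*1/20 + 57/212*7/20 = 1275/6148 = pi_Z  (ok)
  499/3074*7/20 + 1111/3074*1/10 + 1275/6148*1/5 + 57/212*1/2 = 57/212 = pi_W  (ok)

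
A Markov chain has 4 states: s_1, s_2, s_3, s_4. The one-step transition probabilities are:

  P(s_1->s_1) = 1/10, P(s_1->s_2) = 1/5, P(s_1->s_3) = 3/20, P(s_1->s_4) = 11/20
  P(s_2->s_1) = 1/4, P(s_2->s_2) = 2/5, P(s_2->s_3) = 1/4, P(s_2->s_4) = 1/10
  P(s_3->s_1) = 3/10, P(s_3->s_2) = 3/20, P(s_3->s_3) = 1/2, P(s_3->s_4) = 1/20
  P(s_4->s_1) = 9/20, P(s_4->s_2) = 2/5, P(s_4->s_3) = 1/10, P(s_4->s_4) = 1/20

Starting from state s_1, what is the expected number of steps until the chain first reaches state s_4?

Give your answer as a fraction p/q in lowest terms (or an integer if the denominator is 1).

Let h_i = expected steps to first reach s_4 from state i.
Boundary: h_s_4 = 0.
First-step equations for the other states:
  h_s_1 = 1 + 1/10*h_s_1 + 1/5*h_s_2 + 3/20*h_s_3 + 11/20*h_s_4
  h_s_2 = 1 + 1/4*h_s_1 + 2/5*h_s_2 + 1/4*h_s_3 + 1/10*h_s_4
  h_s_3 = 1 + 3/10*h_s_1 + 3/20*h_s_2 + 1/2*h_s_3 + 1/20*h_s_4

Substituting h_s_4 = 0 and rearranging gives the linear system (I - Q) h = 1:
  [9/10, -1/5, -3/20] . (h_s_1, h_s_2, h_s_3) = 1
  [-1/4, 3/5, -1/4] . (h_s_1, h_s_2, h_s_3) = 1
  [-3/10, -3/20, 1/2] . (h_s_1, h_s_2, h_s_3) = 1

Solving yields:
  h_s_1 = 600/187
  h_s_2 = 6940/1309
  h_s_3 = 7220/1309

Starting state is s_1, so the expected hitting time is h_s_1 = 600/187.

Answer: 600/187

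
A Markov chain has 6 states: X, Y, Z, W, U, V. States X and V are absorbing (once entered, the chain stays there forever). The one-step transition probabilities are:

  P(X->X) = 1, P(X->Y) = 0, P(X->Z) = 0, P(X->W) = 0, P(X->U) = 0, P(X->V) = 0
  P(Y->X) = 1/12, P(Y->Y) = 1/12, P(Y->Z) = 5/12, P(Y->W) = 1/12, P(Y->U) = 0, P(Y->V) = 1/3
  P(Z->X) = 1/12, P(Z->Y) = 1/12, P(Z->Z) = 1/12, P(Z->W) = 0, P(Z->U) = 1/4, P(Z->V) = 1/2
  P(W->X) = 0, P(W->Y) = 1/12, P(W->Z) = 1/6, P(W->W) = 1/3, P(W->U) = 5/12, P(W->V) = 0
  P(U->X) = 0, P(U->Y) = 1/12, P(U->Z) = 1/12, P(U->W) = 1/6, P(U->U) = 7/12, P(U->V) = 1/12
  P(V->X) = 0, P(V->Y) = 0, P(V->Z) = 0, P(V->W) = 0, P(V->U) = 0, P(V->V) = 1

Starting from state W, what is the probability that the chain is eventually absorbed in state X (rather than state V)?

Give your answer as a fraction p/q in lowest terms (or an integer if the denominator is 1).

Let a_i = P(absorbed in X | start in state i).
Boundary conditions: a_X = 1, a_V = 0.
For each transient state i, a_i = sum_j P(i->j) * a_j:
  a_Y = 1/12*a_X + 1/12*a_Y + 5/12*a_Z + 1/12*a_W + 0*a_U + 1/3*a_V
  a_Z = 1/12*a_X + 1/12*a_Y + 1/12*a_Z + 0*a_W + 1/4*a_U + 1/2*a_V
  a_W = 0*a_X + 1/12*a_Y + 1/6*a_Z + 1/3*a_W + 5/12*a_U + 0*a_V
  a_U = 0*a_X + 1/12*a_Y + 1/12*a_Z + 1/6*a_W + 7/12*a_U + 1/12*a_V

Substituting a_X = 1 and a_V = 0, rearrange to (I - Q) a = r where r[i] = P(i -> X):
  [11/12, -5/12, -1/12, 0] . (a_Y, a_Z, a_W, a_U) = 1/12
  [-1/12, 11/12, 0, -1/4] . (a_Y, a_Z, a_W, a_U) = 1/12
  [-1/12, -1/6, 2/3, -5/12] . (a_Y, a_Z, a_W, a_U) = 0
  [-1/12, -1/12, -1/6, 5/12] . (a_Y, a_Z, a_W, a_U) = 0

Solving yields:
  a_Y = 459/2806
  a_Z = 190/1403
  a_W = 343/2806
  a_U = 5/46

Starting state is W, so the absorption probability is a_W = 343/2806.

Answer: 343/2806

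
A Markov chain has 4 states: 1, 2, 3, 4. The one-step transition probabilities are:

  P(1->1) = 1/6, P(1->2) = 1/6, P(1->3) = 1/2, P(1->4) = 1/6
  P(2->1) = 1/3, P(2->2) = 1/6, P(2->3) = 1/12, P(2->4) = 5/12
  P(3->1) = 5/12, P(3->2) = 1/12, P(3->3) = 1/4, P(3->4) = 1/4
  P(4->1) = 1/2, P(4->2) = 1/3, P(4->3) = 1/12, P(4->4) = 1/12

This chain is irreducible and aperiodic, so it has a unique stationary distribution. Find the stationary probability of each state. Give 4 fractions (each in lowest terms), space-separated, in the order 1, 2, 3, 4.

The stationary distribution satisfies pi = pi * P, i.e.:
  pi_1 = 1/6*pi_1 + 1/3*pi_2 + 5/12*pi_3 + 1/2*pi_4
  pi_2 = 1/6*pi_1 + 1/6*pi_2 + 1/12*pi_3 + 1/3*pi_4
  pi_3 = 1/2*pi_1 + 1/12*pi_2 + 1/4*pi_3 + 1/12*pi_4
  pi_4 = 1/6*pi_1 + 5/12*pi_2 + 1/4*pi_3 + 1/12*pi_4
with normalization: pi_1 + pi_2 + pi_3 + pi_4 = 1.

Using the first 3 balance equations plus normalization, the linear system A*pi = b is:
  [-5/6, 1/3, 5/12, 1/2] . pi = 0
  [1/6, -5/6, 1/12, 1/3] . pi = 0
  [1/2, 1/12, -3/4, 1/12] . pi = 0
  [1, 1, 1, 1] . pi = 1

Solving yields:
  pi_1 = 47/140
  pi_2 = 101/560
  pi_3 = 15/56
  pi_4 = 121/560

Verification (pi * P):
  47/140*1/6 + 101/560*1/3 + 15/56*5/12 + 121/560*1/2 = 47/140 = pi_1  (ok)
  47/140*1/6 + 101/560*1/6 + 15/56*1/12 + 121/560*1/3 = 101/560 = pi_2  (ok)
  47/140*1/2 + 101/560*1/12 + 15/56*1/4 + 121/560*1/12 = 15/56 = pi_3  (ok)
  47/140*1/6 + 101/560*5/12 + 15/56*1/4 + 121/560*1/12 = 121/560 = pi_4  (ok)

Answer: 47/140 101/560 15/56 121/560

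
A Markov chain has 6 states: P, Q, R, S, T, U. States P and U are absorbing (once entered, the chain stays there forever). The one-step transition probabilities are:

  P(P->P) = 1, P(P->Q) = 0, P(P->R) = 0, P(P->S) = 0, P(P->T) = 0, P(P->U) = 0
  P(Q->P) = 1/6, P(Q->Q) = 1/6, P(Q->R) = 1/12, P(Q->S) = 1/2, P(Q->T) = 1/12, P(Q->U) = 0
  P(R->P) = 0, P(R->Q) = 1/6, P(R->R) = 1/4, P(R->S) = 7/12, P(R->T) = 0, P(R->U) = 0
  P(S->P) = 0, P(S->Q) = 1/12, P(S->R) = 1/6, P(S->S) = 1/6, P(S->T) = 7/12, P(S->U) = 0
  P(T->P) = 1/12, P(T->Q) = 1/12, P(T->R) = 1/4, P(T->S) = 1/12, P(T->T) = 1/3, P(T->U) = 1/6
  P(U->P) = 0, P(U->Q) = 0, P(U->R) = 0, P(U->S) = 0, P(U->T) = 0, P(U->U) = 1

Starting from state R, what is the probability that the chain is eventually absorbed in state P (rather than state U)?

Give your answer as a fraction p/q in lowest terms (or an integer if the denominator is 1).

Let a_i = P(absorbed in P | start in state i).
Boundary conditions: a_P = 1, a_U = 0.
For each transient state i, a_i = sum_j P(i->j) * a_j:
  a_Q = 1/6*a_P + 1/6*a_Q + 1/12*a_R + 1/2*a_S + 1/12*a_T + 0*a_U
  a_R = 0*a_P + 1/6*a_Q + 1/4*a_R + 7/12*a_S + 0*a_T + 0*a_U
  a_S = 0*a_P + 1/12*a_Q + 1/6*a_R + 1/6*a_S + 7/12*a_T + 0*a_U
  a_T = 1/12*a_P + 1/12*a_Q + 1/4*a_R + 1/12*a_S + 1/3*a_T + 1/6*a_U

Substituting a_P = 1 and a_U = 0, rearrange to (I - Q) a = r where r[i] = P(i -> P):
  [5/6, -1/12, -1/2, -1/12] . (a_Q, a_R, a_S, a_T) = 1/6
  [-1/6, 3/4, -7/12, 0] . (a_Q, a_R, a_S, a_T) = 0
  [-1/12, -1/6, 5/6, -7/12] . (a_Q, a_R, a_S, a_T) = 0
  [-1/12, -1/4, -1/12, 2/3] . (a_Q, a_R, a_S, a_T) = 1/12

Solving yields:
  a_Q = 1299/2305
  a_R = 1103/2305
  a_S = 1047/2305
  a_T = 199/461

Starting state is R, so the absorption probability is a_R = 1103/2305.

Answer: 1103/2305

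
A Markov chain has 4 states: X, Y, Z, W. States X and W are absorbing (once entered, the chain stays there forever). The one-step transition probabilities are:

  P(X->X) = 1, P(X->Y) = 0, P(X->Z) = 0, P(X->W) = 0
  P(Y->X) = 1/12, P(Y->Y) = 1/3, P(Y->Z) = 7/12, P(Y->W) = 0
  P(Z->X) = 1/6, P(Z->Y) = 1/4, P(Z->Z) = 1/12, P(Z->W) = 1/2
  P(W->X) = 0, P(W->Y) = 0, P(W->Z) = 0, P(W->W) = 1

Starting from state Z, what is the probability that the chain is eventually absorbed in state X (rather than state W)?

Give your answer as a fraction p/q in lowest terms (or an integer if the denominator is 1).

Let a_i = P(absorbed in X | start in state i).
Boundary conditions: a_X = 1, a_W = 0.
For each transient state i, a_i = sum_j P(i->j) * a_j:
  a_Y = 1/12*a_X + 1/3*a_Y + 7/12*a_Z + 0*a_W
  a_Z = 1/6*a_X + 1/4*a_Y + 1/12*a_Z + 1/2*a_W

Substituting a_X = 1 and a_W = 0, rearrange to (I - Q) a = r where r[i] = P(i -> X):
  [2/3, -7/12] . (a_Y, a_Z) = 1/12
  [-1/4, 11/12] . (a_Y, a_Z) = 1/6

Solving yields:
  a_Y = 25/67
  a_Z = 19/67

Starting state is Z, so the absorption probability is a_Z = 19/67.

Answer: 19/67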